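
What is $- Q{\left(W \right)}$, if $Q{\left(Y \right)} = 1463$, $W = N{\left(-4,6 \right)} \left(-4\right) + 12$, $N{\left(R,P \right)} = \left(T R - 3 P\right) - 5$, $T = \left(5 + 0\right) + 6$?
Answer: $-1463$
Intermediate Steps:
$T = 11$ ($T = 5 + 6 = 11$)
$N{\left(R,P \right)} = -5 - 3 P + 11 R$ ($N{\left(R,P \right)} = \left(11 R - 3 P\right) - 5 = \left(- 3 P + 11 R\right) - 5 = -5 - 3 P + 11 R$)
$W = 280$ ($W = \left(-5 - 18 + 11 \left(-4\right)\right) \left(-4\right) + 12 = \left(-5 - 18 - 44\right) \left(-4\right) + 12 = \left(-67\right) \left(-4\right) + 12 = 268 + 12 = 280$)
$- Q{\left(W \right)} = \left(-1\right) 1463 = -1463$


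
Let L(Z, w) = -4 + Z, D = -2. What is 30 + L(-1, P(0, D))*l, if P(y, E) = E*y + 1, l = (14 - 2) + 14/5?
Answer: -44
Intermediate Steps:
l = 74/5 (l = 12 + 14*(1/5) = 12 + 14/5 = 74/5 ≈ 14.800)
P(y, E) = 1 + E*y
30 + L(-1, P(0, D))*l = 30 + (-4 - 1)*(74/5) = 30 - 5*74/5 = 30 - 74 = -44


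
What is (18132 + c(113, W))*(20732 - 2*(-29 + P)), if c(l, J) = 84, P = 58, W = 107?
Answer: 376597584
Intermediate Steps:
(18132 + c(113, W))*(20732 - 2*(-29 + P)) = (18132 + 84)*(20732 - 2*(-29 + 58)) = 18216*(20732 - 2*29) = 18216*(20732 - 58) = 18216*20674 = 376597584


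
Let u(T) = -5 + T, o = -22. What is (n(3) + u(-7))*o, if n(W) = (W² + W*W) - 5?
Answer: -22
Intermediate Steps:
n(W) = -5 + 2*W² (n(W) = (W² + W²) - 5 = 2*W² - 5 = -5 + 2*W²)
(n(3) + u(-7))*o = ((-5 + 2*3²) + (-5 - 7))*(-22) = ((-5 + 2*9) - 12)*(-22) = ((-5 + 18) - 12)*(-22) = (13 - 12)*(-22) = 1*(-22) = -22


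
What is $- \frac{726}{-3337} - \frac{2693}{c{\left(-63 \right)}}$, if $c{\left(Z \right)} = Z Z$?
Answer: $- \frac{6105047}{13244553} \approx -0.46095$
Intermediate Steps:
$c{\left(Z \right)} = Z^{2}$
$- \frac{726}{-3337} - \frac{2693}{c{\left(-63 \right)}} = - \frac{726}{-3337} - \frac{2693}{\left(-63\right)^{2}} = \left(-726\right) \left(- \frac{1}{3337}\right) - \frac{2693}{3969} = \frac{726}{3337} - \frac{2693}{3969} = - \frac{6105047}{13244553}$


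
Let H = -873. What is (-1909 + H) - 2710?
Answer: -5492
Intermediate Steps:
(-1909 + H) - 2710 = (-1909 - 873) - 2710 = -2782 - 2710 = -5492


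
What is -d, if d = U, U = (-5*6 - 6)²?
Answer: -1296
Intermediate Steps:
U = 1296 (U = (-30 - 6)² = (-36)² = 1296)
d = 1296
-d = -1*1296 = -1296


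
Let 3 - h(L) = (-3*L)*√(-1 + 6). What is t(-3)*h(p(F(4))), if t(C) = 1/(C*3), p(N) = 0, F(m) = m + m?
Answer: -⅓ ≈ -0.33333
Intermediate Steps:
F(m) = 2*m
t(C) = 1/(3*C) (t(C) = (⅓)/C = 1/(3*C))
h(L) = 3 + 3*L*√5 (h(L) = 3 - (-3*L)*√(-1 + 6) = 3 - (-3*L)*√5 = 3 - (-3)*L*√5 = 3 + 3*L*√5)
t(-3)*h(p(F(4))) = ((⅓)/(-3))*(3 + 3*0*√5) = ((⅓)*(-⅓))*(3 + 0) = -⅑*3 = -⅓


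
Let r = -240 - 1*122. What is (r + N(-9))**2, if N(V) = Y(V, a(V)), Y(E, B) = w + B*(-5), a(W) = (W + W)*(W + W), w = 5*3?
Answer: 3869089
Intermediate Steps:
w = 15
a(W) = 4*W**2 (a(W) = (2*W)*(2*W) = 4*W**2)
Y(E, B) = 15 - 5*B (Y(E, B) = 15 + B*(-5) = 15 - 5*B)
r = -362 (r = -240 - 122 = -362)
N(V) = 15 - 20*V**2
(r + N(-9))**2 = (-362 + (15 - 20*(-9)**2))**2 = (-362 + (15 - 20*81))**2 = (-362 + (15 - 1620))**2 = (-362 - 1605)**2 = (-1967)**2 = 3869089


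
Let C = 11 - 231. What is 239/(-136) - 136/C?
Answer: -8521/7480 ≈ -1.1392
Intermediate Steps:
C = -220
239/(-136) - 136/C = 239/(-136) - 136/(-220) = 239*(-1/136) - 136*(-1/220) = -239/136 + 34/55 = -8521/7480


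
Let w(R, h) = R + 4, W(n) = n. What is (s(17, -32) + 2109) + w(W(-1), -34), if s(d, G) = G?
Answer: 2080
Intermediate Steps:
w(R, h) = 4 + R
(s(17, -32) + 2109) + w(W(-1), -34) = (-32 + 2109) + (4 - 1) = 2077 + 3 = 2080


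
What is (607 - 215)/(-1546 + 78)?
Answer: -98/367 ≈ -0.26703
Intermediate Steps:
(607 - 215)/(-1546 + 78) = 392/(-1468) = 392*(-1/1468) = -98/367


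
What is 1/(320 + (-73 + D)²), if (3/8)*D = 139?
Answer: 9/800329 ≈ 1.1245e-5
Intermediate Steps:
D = 1112/3 (D = (8/3)*139 = 1112/3 ≈ 370.67)
1/(320 + (-73 + D)²) = 1/(320 + (-73 + 1112/3)²) = 1/(320 + (893/3)²) = 1/(320 + 797449/9) = 1/(800329/9) = 9/800329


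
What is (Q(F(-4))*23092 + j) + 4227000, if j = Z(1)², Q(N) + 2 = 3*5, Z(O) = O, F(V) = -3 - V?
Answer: 4527197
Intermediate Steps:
Q(N) = 13 (Q(N) = -2 + 3*5 = -2 + 15 = 13)
j = 1 (j = 1² = 1)
(Q(F(-4))*23092 + j) + 4227000 = (13*23092 + 1) + 4227000 = (300196 + 1) + 4227000 = 300197 + 4227000 = 4527197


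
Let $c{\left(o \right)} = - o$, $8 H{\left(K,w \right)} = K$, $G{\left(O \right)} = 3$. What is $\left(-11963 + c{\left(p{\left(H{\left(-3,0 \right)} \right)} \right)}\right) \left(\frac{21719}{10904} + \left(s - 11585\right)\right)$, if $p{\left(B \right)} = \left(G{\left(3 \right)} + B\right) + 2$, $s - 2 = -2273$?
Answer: $\frac{14463028476805}{87232} \approx 1.658 \cdot 10^{8}$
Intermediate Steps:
$s = -2271$ ($s = 2 - 2273 = -2271$)
$H{\left(K,w \right)} = \frac{K}{8}$
$p{\left(B \right)} = 5 + B$ ($p{\left(B \right)} = \left(3 + B\right) + 2 = 5 + B$)
$\left(-11963 + c{\left(p{\left(H{\left(-3,0 \right)} \right)} \right)}\right) \left(\frac{21719}{10904} + \left(s - 11585\right)\right) = \left(-11963 - \left(5 + \frac{1}{8} \left(-3\right)\right)\right) \left(\frac{21719}{10904} - 13856\right) = \left(-11963 - \left(5 - \frac{3}{8}\right)\right) \left(21719 \cdot \frac{1}{10904} - 13856\right) = \left(-11963 - \frac{37}{8}\right) \left(\frac{21719}{10904} - 13856\right) = \left(-11963 - \frac{37}{8}\right) \left(- \frac{151064105}{10904}\right) = \left(- \frac{95741}{8}\right) \left(- \frac{151064105}{10904}\right) = \frac{14463028476805}{87232}$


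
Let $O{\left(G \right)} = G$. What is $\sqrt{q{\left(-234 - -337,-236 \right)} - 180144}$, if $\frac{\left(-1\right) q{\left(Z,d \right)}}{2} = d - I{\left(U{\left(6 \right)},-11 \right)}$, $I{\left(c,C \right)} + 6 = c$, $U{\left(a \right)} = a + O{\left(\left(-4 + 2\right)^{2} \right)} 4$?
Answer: $6 i \sqrt{4990} \approx 423.84 i$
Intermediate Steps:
$U{\left(a \right)} = 16 + a$ ($U{\left(a \right)} = a + \left(-4 + 2\right)^{2} \cdot 4 = a + \left(-2\right)^{2} \cdot 4 = a + 4 \cdot 4 = a + 16 = 16 + a$)
$I{\left(c,C \right)} = -6 + c$
$q{\left(Z,d \right)} = 32 - 2 d$ ($q{\left(Z,d \right)} = - 2 \left(d - \left(-6 + \left(16 + 6\right)\right)\right) = - 2 \left(d - \left(-6 + 22\right)\right) = - 2 \left(d - 16\right) = - 2 \left(-16 + d\right) = 32 - 2 d$)
$\sqrt{q{\left(-234 - -337,-236 \right)} - 180144} = \sqrt{\left(32 - -472\right) - 180144} = \sqrt{\left(32 + 472\right) - 180144} = \sqrt{504 - 180144} = \sqrt{-179640} = 6 i \sqrt{4990}$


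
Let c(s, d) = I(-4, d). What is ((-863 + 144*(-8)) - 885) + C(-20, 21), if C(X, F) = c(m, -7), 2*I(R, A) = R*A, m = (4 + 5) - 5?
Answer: -2886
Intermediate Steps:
m = 4 (m = 9 - 5 = 4)
I(R, A) = A*R/2 (I(R, A) = (R*A)/2 = (A*R)/2 = A*R/2)
c(s, d) = -2*d (c(s, d) = (½)*d*(-4) = -2*d)
C(X, F) = 14 (C(X, F) = -2*(-7) = 14)
((-863 + 144*(-8)) - 885) + C(-20, 21) = ((-863 + 144*(-8)) - 885) + 14 = ((-863 - 1152) - 885) + 14 = (-2015 - 885) + 14 = -2900 + 14 = -2886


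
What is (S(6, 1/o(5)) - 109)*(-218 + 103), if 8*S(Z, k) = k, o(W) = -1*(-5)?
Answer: 100257/8 ≈ 12532.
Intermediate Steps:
o(W) = 5
S(Z, k) = k/8
(S(6, 1/o(5)) - 109)*(-218 + 103) = ((⅛)/5 - 109)*(-218 + 103) = ((⅛)*(⅕) - 109)*(-115) = (1/40 - 109)*(-115) = -4359/40*(-115) = 100257/8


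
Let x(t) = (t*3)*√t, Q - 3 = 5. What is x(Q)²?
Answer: 4608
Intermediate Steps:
Q = 8 (Q = 3 + 5 = 8)
x(t) = 3*t^(3/2) (x(t) = (3*t)*√t = 3*t^(3/2))
x(Q)² = (3*8^(3/2))² = (3*(16*√2))² = (48*√2)² = 4608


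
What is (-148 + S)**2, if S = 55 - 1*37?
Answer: 16900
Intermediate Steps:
S = 18 (S = 55 - 37 = 18)
(-148 + S)**2 = (-148 + 18)**2 = (-130)**2 = 16900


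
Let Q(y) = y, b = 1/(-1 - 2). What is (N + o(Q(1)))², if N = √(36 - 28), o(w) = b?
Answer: 73/9 - 4*√2/3 ≈ 6.2255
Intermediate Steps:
b = -⅓ (b = 1/(-3) = -⅓ ≈ -0.33333)
o(w) = -⅓
N = 2*√2 (N = √8 = 2*√2 ≈ 2.8284)
(N + o(Q(1)))² = (2*√2 - ⅓)² = (-⅓ + 2*√2)²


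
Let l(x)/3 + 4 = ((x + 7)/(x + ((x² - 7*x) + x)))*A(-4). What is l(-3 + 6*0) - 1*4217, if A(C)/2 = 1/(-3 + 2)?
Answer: -4230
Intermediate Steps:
A(C) = -2 (A(C) = 2/(-3 + 2) = 2/(-1) = 2*(-1) = -2)
l(x) = -12 - 6*(7 + x)/(x² - 5*x) (l(x) = -12 + 3*(((x + 7)/(x + ((x² - 7*x) + x)))*(-2)) = -12 + 3*(((7 + x)/(x + (x² - 6*x)))*(-2)) = -12 + 3*(((7 + x)/(x² - 5*x))*(-2)) = -12 + 3*(-2*(7 + x)/(x² - 5*x)) = -12 - 6*(7 + x)/(x² - 5*x))
l(-3 + 6*0) - 1*4217 = 6*(-7 - 2*(-3 + 6*0)² + 9*(-3 + 6*0))/((-3 + 6*0)*(-5 + (-3 + 6*0))) - 1*4217 = 6*(-7 - 2*(-3 + 0)² + 9*(-3 + 0))/((-3 + 0)*(-5 + (-3 + 0))) - 4217 = 6*(-7 - 2*(-3)² + 9*(-3))/(-3*(-5 - 3)) - 4217 = 6*(-⅓)*(-7 - 2*9 - 27)/(-8) - 4217 = 6*(-⅓)*(-⅛)*(-7 - 18 - 27) - 4217 = 6*(-⅓)*(-⅛)*(-52) - 4217 = -13 - 4217 = -4230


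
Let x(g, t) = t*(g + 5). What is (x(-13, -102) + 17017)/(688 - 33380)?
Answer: -17833/32692 ≈ -0.54549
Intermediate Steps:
x(g, t) = t*(5 + g)
(x(-13, -102) + 17017)/(688 - 33380) = (-102*(5 - 13) + 17017)/(688 - 33380) = (-102*(-8) + 17017)/(-32692) = (816 + 17017)*(-1/32692) = 17833*(-1/32692) = -17833/32692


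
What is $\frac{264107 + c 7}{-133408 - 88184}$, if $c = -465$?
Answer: $- \frac{65213}{55398} \approx -1.1772$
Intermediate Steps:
$\frac{264107 + c 7}{-133408 - 88184} = \frac{264107 - 3255}{-133408 - 88184} = \frac{264107 - 3255}{-221592} = 260852 \left(- \frac{1}{221592}\right) = - \frac{65213}{55398}$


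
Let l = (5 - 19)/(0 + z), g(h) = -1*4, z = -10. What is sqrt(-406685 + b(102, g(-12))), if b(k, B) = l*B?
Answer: I*sqrt(10167265)/5 ≈ 637.72*I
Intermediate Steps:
g(h) = -4
l = 7/5 (l = (5 - 19)/(0 - 10) = -14/(-10) = -14*(-1/10) = 7/5 ≈ 1.4000)
b(k, B) = 7*B/5
sqrt(-406685 + b(102, g(-12))) = sqrt(-406685 + (7/5)*(-4)) = sqrt(-406685 - 28/5) = sqrt(-2033453/5) = I*sqrt(10167265)/5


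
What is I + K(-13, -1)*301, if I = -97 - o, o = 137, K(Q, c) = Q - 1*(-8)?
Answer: -1739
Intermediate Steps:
K(Q, c) = 8 + Q (K(Q, c) = Q + 8 = 8 + Q)
I = -234 (I = -97 - 1*137 = -97 - 137 = -234)
I + K(-13, -1)*301 = -234 + (8 - 13)*301 = -234 - 5*301 = -234 - 1505 = -1739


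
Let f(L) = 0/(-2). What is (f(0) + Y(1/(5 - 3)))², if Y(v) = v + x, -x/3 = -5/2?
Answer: 64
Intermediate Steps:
x = 15/2 (x = -(-15)/2 = -3*(-5/2) = 15/2 ≈ 7.5000)
f(L) = 0 (f(L) = 0*(-½) = 0)
Y(v) = 15/2 + v (Y(v) = v + 15/2 = 15/2 + v)
(f(0) + Y(1/(5 - 3)))² = (0 + (15/2 + 1/(5 - 3)))² = (0 + (15/2 + 1/2))² = (0 + (15/2 + ½))² = (0 + 8)² = 8² = 64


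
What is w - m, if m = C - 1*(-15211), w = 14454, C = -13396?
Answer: 12639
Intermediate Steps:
m = 1815 (m = -13396 - 1*(-15211) = -13396 + 15211 = 1815)
w - m = 14454 - 1*1815 = 14454 - 1815 = 12639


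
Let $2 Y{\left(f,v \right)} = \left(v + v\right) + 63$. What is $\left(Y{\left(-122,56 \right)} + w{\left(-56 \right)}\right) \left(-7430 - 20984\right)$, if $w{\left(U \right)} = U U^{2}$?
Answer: $4987466799$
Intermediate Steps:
$Y{\left(f,v \right)} = \frac{63}{2} + v$ ($Y{\left(f,v \right)} = \frac{\left(v + v\right) + 63}{2} = \frac{2 v + 63}{2} = \frac{63 + 2 v}{2} = \frac{63}{2} + v$)
$w{\left(U \right)} = U^{3}$
$\left(Y{\left(-122,56 \right)} + w{\left(-56 \right)}\right) \left(-7430 - 20984\right) = \left(\left(\frac{63}{2} + 56\right) + \left(-56\right)^{3}\right) \left(-7430 - 20984\right) = \left(\frac{175}{2} - 175616\right) \left(-28414\right) = \left(- \frac{351057}{2}\right) \left(-28414\right) = 4987466799$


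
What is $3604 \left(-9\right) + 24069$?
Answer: $-8367$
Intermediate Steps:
$3604 \left(-9\right) + 24069 = -32436 + 24069 = -8367$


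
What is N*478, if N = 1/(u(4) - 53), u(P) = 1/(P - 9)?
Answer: -1195/133 ≈ -8.9850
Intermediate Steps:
u(P) = 1/(-9 + P)
N = -5/266 (N = 1/(1/(-9 + 4) - 53) = 1/(1/(-5) - 53) = 1/(-⅕ - 53) = 1/(-266/5) = -5/266 ≈ -0.018797)
N*478 = -5/266*478 = -1195/133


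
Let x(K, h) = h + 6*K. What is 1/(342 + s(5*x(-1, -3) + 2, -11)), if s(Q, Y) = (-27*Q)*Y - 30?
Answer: -1/12459 ≈ -8.0263e-5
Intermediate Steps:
s(Q, Y) = -30 - 27*Q*Y (s(Q, Y) = -27*Q*Y - 30 = -30 - 27*Q*Y)
1/(342 + s(5*x(-1, -3) + 2, -11)) = 1/(342 + (-30 - 27*(5*(-3 + 6*(-1)) + 2)*(-11))) = 1/(342 + (-30 - 27*(5*(-3 - 6) + 2)*(-11))) = 1/(342 + (-30 - 27*(5*(-9) + 2)*(-11))) = 1/(342 + (-30 - 27*(-45 + 2)*(-11))) = 1/(342 + (-30 - 27*(-43)*(-11))) = 1/(342 + (-30 - 12771)) = 1/(342 - 12801) = 1/(-12459) = -1/12459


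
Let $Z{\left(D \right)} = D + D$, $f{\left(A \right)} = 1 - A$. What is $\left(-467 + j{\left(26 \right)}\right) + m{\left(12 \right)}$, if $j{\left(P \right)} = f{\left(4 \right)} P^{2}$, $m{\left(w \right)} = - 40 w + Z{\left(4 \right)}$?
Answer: $-2967$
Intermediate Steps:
$Z{\left(D \right)} = 2 D$
$m{\left(w \right)} = 8 - 40 w$ ($m{\left(w \right)} = - 40 w + 2 \cdot 4 = - 40 w + 8 = 8 - 40 w$)
$j{\left(P \right)} = - 3 P^{2}$ ($j{\left(P \right)} = \left(1 - 4\right) P^{2} = - 3 P^{2}$)
$\left(-467 + j{\left(26 \right)}\right) + m{\left(12 \right)} = \left(-467 - 3 \cdot 26^{2}\right) + \left(8 - 480\right) = \left(-467 - 2028\right) + \left(8 - 480\right) = \left(-467 - 2028\right) - 472 = -2495 - 472 = -2967$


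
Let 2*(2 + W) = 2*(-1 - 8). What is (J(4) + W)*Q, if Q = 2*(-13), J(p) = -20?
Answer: 806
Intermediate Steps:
Q = -26
W = -11 (W = -2 + (2*(-1 - 8))/2 = -2 + (2*(-9))/2 = -2 + (1/2)*(-18) = -2 - 9 = -11)
(J(4) + W)*Q = (-20 - 11)*(-26) = -31*(-26) = 806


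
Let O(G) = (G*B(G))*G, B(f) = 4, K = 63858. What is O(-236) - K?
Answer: 158926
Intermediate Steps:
O(G) = 4*G² (O(G) = (G*4)*G = (4*G)*G = 4*G²)
O(-236) - K = 4*(-236)² - 1*63858 = 4*55696 - 63858 = 222784 - 63858 = 158926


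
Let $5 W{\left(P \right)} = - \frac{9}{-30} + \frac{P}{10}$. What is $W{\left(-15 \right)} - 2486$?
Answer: $- \frac{62156}{25} \approx -2486.2$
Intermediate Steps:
$W{\left(P \right)} = \frac{3}{50} + \frac{P}{50}$ ($W{\left(P \right)} = \frac{- \frac{9}{-30} + \frac{P}{10}}{5} = \frac{\left(-9\right) \left(- \frac{1}{30}\right) + P \frac{1}{10}}{5} = \frac{\frac{3}{10} + \frac{P}{10}}{5} = \frac{3}{50} + \frac{P}{50}$)
$W{\left(-15 \right)} - 2486 = \left(\frac{3}{50} + \frac{1}{50} \left(-15\right)\right) - 2486 = \left(\frac{3}{50} - \frac{3}{10}\right) - 2486 = - \frac{6}{25} - 2486 = - \frac{62156}{25}$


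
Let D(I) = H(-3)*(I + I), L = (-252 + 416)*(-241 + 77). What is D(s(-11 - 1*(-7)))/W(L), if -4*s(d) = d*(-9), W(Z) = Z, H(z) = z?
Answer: -27/13448 ≈ -0.0020077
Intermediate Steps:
L = -26896 (L = 164*(-164) = -26896)
s(d) = 9*d/4 (s(d) = -d*(-9)/4 = -(-9)*d/4 = 9*d/4)
D(I) = -6*I (D(I) = -3*(I + I) = -6*I)
D(s(-11 - 1*(-7)))/W(L) = -27*(-11 - 1*(-7))/2/(-26896) = -27*(-11 + 7)/2*(-1/26896) = -27*(-4)/2*(-1/26896) = -6*(-9)*(-1/26896) = 54*(-1/26896) = -27/13448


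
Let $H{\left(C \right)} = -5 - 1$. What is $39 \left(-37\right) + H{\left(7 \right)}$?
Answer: $-1449$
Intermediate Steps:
$H{\left(C \right)} = -6$
$39 \left(-37\right) + H{\left(7 \right)} = 39 \left(-37\right) - 6 = -1443 - 6 = -1449$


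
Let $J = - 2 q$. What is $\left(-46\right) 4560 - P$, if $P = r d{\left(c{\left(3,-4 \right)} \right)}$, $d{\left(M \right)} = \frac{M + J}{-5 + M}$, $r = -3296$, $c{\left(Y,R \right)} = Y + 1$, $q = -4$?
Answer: $-249312$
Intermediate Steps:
$c{\left(Y,R \right)} = 1 + Y$
$J = 8$ ($J = \left(-2\right) \left(-4\right) = 8$)
$d{\left(M \right)} = \frac{8 + M}{-5 + M}$ ($d{\left(M \right)} = \frac{M + 8}{-5 + M} = \frac{8 + M}{-5 + M}$)
$P = 39552$ ($P = - 3296 \frac{8 + \left(1 + 3\right)}{-5 + \left(1 + 3\right)} = - 3296 \frac{8 + 4}{-5 + 4} = - 3296 \frac{1}{-1} \cdot 12 = - 3296 \left(\left(-1\right) 12\right) = \left(-3296\right) \left(-12\right) = 39552$)
$\left(-46\right) 4560 - P = \left(-46\right) 4560 - 39552 = -209760 - 39552 = -249312$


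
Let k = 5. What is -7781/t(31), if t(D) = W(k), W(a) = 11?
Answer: -7781/11 ≈ -707.36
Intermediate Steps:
t(D) = 11
-7781/t(31) = -7781/11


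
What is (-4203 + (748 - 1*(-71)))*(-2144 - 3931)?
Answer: 20557800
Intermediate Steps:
(-4203 + (748 - 1*(-71)))*(-2144 - 3931) = (-4203 + (748 + 71))*(-6075) = (-4203 + 819)*(-6075) = -3384*(-6075) = 20557800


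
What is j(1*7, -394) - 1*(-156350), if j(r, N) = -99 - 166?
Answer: 156085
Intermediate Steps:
j(r, N) = -265
j(1*7, -394) - 1*(-156350) = -265 - 1*(-156350) = -265 + 156350 = 156085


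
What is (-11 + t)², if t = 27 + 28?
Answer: 1936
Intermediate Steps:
t = 55
(-11 + t)² = (-11 + 55)² = 44² = 1936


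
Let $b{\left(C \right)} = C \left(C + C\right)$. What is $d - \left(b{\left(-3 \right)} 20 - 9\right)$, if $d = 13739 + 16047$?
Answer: $29435$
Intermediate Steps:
$b{\left(C \right)} = 2 C^{2}$ ($b{\left(C \right)} = C 2 C = 2 C^{2}$)
$d = 29786$
$d - \left(b{\left(-3 \right)} 20 - 9\right) = 29786 - \left(2 \left(-3\right)^{2} \cdot 20 - 9\right) = 29786 - \left(2 \cdot 9 \cdot 20 - 9\right) = 29786 - \left(18 \cdot 20 - 9\right) = 29786 - \left(360 - 9\right) = 29786 - 351 = 29435$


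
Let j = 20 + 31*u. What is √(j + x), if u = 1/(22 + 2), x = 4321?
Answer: √625290/12 ≈ 65.896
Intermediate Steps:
u = 1/24 ≈ 0.041667
j = 511/24 (j = 20 + 31*(1/24) = 20 + 31/24 = 511/24 ≈ 21.292)
√(j + x) = √(511/24 + 4321) = √(104215/24) = √625290/12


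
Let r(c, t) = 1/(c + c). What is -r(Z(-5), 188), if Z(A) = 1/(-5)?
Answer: 5/2 ≈ 2.5000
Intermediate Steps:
Z(A) = -⅕
r(c, t) = 1/(2*c)
-r(Z(-5), 188) = -1/(2*(-⅕)) = -(-5)/2 = -1*(-5/2) = 5/2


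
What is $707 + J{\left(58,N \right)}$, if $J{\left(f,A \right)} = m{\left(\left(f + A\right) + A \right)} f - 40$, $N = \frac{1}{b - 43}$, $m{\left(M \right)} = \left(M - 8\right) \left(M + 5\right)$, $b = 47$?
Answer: $\frac{373317}{2} \approx 1.8666 \cdot 10^{5}$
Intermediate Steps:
$m{\left(M \right)} = \left(-8 + M\right) \left(5 + M\right)$
$N = \frac{1}{4}$ ($N = \frac{1}{47 - 43} = \frac{1}{4} \approx 0.25$)
$J{\left(f,A \right)} = -40 + f \left(-40 + \left(f + 2 A\right)^{2} - 6 A - 3 f\right)$ ($J{\left(f,A \right)} = \left(-40 + \left(\left(f + A\right) + A\right)^{2} - 3 \left(\left(f + A\right) + A\right)\right) f - 40 = \left(-40 + \left(\left(A + f\right) + A\right)^{2} - 3 \left(\left(A + f\right) + A\right)\right) f - 40 = \left(-40 + \left(f + 2 A\right)^{2} - 3 \left(f + 2 A\right)\right) f - 40 = \left(-40 + \left(f + 2 A\right)^{2} - \left(3 f + 6 A\right)\right) f - 40 = \left(-40 + \left(f + 2 A\right)^{2} - 6 A - 3 f\right) f - 40 = f \left(-40 + \left(f + 2 A\right)^{2} - 6 A - 3 f\right) - 40 = -40 + f \left(-40 + \left(f + 2 A\right)^{2} - 6 A - 3 f\right)$)
$707 + J{\left(58,N \right)} = 707 - \left(40 + 58 \left(40 - \left(58 + 2 \cdot \frac{1}{4}\right)^{2} + 3 \cdot 58 + 6 \cdot \frac{1}{4}\right)\right) = 707 - \left(40 + 58 \left(40 - \left(58 + \frac{1}{2}\right)^{2} + 174 + \frac{3}{2}\right)\right) = 707 - \left(40 + 58 \left(40 - \left(\frac{117}{2}\right)^{2} + 174 + \frac{3}{2}\right)\right) = 707 - \left(40 + 58 \left(40 - \frac{13689}{4} + 174 + \frac{3}{2}\right)\right) = 707 - \left(40 + 58 \left(- \frac{12827}{4}\right)\right) = 707 + \left(-40 + \frac{371983}{2}\right) = 707 + \frac{371903}{2} = \frac{373317}{2}$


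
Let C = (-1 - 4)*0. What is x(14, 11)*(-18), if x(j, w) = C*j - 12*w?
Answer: 2376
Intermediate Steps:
C = 0 (C = -5*0 = 0)
x(j, w) = -12*w (x(j, w) = 0*j - 12*w = 0 - 12*w = -12*w)
x(14, 11)*(-18) = -12*11*(-18) = -132*(-18) = 2376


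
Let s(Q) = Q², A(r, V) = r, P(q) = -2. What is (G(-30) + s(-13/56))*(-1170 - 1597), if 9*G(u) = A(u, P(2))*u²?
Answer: 26031468377/3136 ≈ 8.3008e+6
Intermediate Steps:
G(u) = u³/9 (G(u) = (u*u²)/9 = u³/9)
(G(-30) + s(-13/56))*(-1170 - 1597) = ((⅑)*(-30)³ + (-13/56)²)*(-1170 - 1597) = ((⅑)*(-27000) + (-13*1/56)²)*(-2767) = (-3000 + (-13/56)²)*(-2767) = (-3000 + 169/3136)*(-2767) = -9407831/3136*(-2767) = 26031468377/3136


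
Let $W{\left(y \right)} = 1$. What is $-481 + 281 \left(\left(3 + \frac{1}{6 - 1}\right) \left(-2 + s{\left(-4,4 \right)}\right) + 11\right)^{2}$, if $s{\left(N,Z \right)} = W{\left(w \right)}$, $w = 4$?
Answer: $\frac{415376}{25} \approx 16615.0$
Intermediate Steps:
$s{\left(N,Z \right)} = 1$
$-481 + 281 \left(\left(3 + \frac{1}{6 - 1}\right) \left(-2 + s{\left(-4,4 \right)}\right) + 11\right)^{2} = -481 + 281 \left(\left(3 + \frac{1}{6 - 1}\right) \left(-2 + 1\right) + 11\right)^{2} = -481 + 281 \left(\left(3 + \frac{1}{5}\right) \left(-1\right) + 11\right)^{2} = -481 + 281 \left(\frac{16}{5} \left(-1\right) + 11\right)^{2} = -481 + 281 \left(- \frac{16}{5} + 11\right)^{2} = -481 + 281 \left(\frac{39}{5}\right)^{2} = -481 + 281 \cdot \frac{1521}{25} = -481 + \frac{427401}{25} = \frac{415376}{25}$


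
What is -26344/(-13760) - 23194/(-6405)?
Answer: 12197069/2203320 ≈ 5.5358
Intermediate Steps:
-26344/(-13760) - 23194/(-6405) = -26344*(-1/13760) - 23194*(-1/6405) = 3293/1720 + 23194/6405 = 12197069/2203320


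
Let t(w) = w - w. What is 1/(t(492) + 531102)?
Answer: 1/531102 ≈ 1.8829e-6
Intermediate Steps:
t(w) = 0
1/(t(492) + 531102) = 1/(0 + 531102) = 1/531102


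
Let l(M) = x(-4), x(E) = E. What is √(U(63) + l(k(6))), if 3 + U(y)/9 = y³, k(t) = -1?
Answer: 2*√562598 ≈ 1500.1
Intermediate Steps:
U(y) = -27 + 9*y³
l(M) = -4
√(U(63) + l(k(6))) = √((-27 + 9*63³) - 4) = √((-27 + 9*250047) - 4) = √((-27 + 2250423) - 4) = √(2250396 - 4) = √2250392 = 2*√562598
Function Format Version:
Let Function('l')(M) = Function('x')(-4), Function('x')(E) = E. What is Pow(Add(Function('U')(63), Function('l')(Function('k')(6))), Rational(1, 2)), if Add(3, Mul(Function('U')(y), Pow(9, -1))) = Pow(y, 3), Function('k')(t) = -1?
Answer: Mul(2, Pow(562598, Rational(1, 2))) ≈ 1500.1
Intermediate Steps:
Function('U')(y) = Add(-27, Mul(9, Pow(y, 3)))
Function('l')(M) = -4
Pow(Add(Function('U')(63), Function('l')(Function('k')(6))), Rational(1, 2)) = Pow(Add(Add(-27, Mul(9, Pow(63, 3))), -4), Rational(1, 2)) = Pow(Add(Add(-27, Mul(9, 250047)), -4), Rational(1, 2)) = Pow(Add(Add(-27, 2250423), -4), Rational(1, 2)) = Pow(Add(2250396, -4), Rational(1, 2)) = Pow(2250392, Rational(1, 2)) = Mul(2, Pow(562598, Rational(1, 2)))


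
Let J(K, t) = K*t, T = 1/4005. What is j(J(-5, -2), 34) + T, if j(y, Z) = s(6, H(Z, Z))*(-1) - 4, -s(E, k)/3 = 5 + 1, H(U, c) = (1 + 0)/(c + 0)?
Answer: 56071/4005 ≈ 14.000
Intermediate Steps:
T = 1/4005 ≈ 0.00024969
H(U, c) = 1/c
s(E, k) = -18 (s(E, k) = -3*(5 + 1) = -3*6 = -18)
j(y, Z) = 14 (j(y, Z) = -18*(-1) - 4 = 18 - 4 = 14)
j(J(-5, -2), 34) + T = 14 + 1/4005 = 56071/4005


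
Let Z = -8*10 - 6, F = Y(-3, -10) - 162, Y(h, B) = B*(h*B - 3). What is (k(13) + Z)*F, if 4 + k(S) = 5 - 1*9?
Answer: 40608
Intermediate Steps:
k(S) = -8 (k(S) = -4 + (5 - 1*9) = -4 + (5 - 9) = -4 - 4 = -8)
Y(h, B) = B*(-3 + B*h) (Y(h, B) = B*(B*h - 3) = B*(-3 + B*h))
F = -432 (F = -10*(-3 - 10*(-3)) - 162 = -10*(-3 + 30) - 162 = -10*27 - 162 = -270 - 162 = -432)
Z = -86 (Z = -80 - 6 = -86)
(k(13) + Z)*F = (-8 - 86)*(-432) = -94*(-432) = 40608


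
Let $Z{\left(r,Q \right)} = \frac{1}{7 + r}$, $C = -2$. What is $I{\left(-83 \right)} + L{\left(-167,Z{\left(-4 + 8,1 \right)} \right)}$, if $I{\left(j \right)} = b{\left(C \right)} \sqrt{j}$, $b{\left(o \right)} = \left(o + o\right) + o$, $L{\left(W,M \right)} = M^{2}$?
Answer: $\frac{1}{121} - 6 i \sqrt{83} \approx 0.0082645 - 54.663 i$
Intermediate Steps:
$b{\left(o \right)} = 3 o$ ($b{\left(o \right)} = 2 o + o = 3 o$)
$I{\left(j \right)} = - 6 \sqrt{j}$ ($I{\left(j \right)} = 3 \left(-2\right) \sqrt{j} = - 6 \sqrt{j}$)
$I{\left(-83 \right)} + L{\left(-167,Z{\left(-4 + 8,1 \right)} \right)} = - 6 \sqrt{-83} + \left(\frac{1}{7 + \left(-4 + 8\right)}\right)^{2} = - 6 i \sqrt{83} + \left(\frac{1}{7 + 4}\right)^{2} = - 6 i \sqrt{83} + \left(\frac{1}{11}\right)^{2} = - 6 i \sqrt{83} + \frac{1}{121} = \frac{1}{121} - 6 i \sqrt{83}$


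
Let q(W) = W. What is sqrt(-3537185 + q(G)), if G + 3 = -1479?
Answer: I*sqrt(3538667) ≈ 1881.1*I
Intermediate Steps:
G = -1482 (G = -3 - 1479 = -1482)
sqrt(-3537185 + q(G)) = sqrt(-3537185 - 1482) = sqrt(-3538667) = I*sqrt(3538667)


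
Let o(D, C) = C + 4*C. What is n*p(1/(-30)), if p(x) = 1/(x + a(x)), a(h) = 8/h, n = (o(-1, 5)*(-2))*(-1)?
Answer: -1500/7201 ≈ -0.20830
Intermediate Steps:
o(D, C) = 5*C
n = 50 (n = ((5*5)*(-2))*(-1) = (25*(-2))*(-1) = -50*(-1) = 50)
p(x) = 1/(x + 8/x)
n*p(1/(-30)) = 50*(1/((-30)*(8 + (1/(-30))**2))) = 50*(-1/(30*(8 + (-1/30)**2))) = 50*(-1/(30*(8 + 1/900))) = 50*(-1/(30*7201/900)) = 50*(-1/30*900/7201) = 50*(-30/7201) = -1500/7201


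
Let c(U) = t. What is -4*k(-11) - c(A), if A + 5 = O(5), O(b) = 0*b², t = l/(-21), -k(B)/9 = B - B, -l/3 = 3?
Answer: -3/7 ≈ -0.42857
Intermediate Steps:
l = -9 (l = -3*3 = -9)
k(B) = 0 (k(B) = -9*(B - B) = -9*0 = 0)
t = 3/7 (t = -9/(-21) = -9*(-1/21) = 3/7 ≈ 0.42857)
O(b) = 0
A = -5 (A = -5 + 0 = -5)
c(U) = 3/7
-4*k(-11) - c(A) = -4*0 - 1*3/7 = 0 - 3/7 = -3/7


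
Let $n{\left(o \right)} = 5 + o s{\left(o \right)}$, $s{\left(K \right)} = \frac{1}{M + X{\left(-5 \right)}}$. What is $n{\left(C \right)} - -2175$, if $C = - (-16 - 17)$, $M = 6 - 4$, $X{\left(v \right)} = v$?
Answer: $2169$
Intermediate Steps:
$M = 2$ ($M = 6 - 4 = 2$)
$s{\left(K \right)} = - \frac{1}{3}$ ($s{\left(K \right)} = \frac{1}{2 - 5} = \frac{1}{-3} = - \frac{1}{3}$)
$C = 33$ ($C = - (-16 - 17) = \left(-1\right) \left(-33\right) = 33$)
$n{\left(o \right)} = 5 - \frac{o}{3}$ ($n{\left(o \right)} = 5 + o \left(- \frac{1}{3}\right) = 5 - \frac{o}{3}$)
$n{\left(C \right)} - -2175 = \left(5 - 11\right) - -2175 = \left(5 - 11\right) + 2175 = -6 + 2175 = 2169$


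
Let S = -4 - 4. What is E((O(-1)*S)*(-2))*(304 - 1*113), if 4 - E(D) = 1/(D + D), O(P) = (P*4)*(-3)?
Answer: 293185/384 ≈ 763.50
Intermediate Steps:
O(P) = -12*P (O(P) = (4*P)*(-3) = -12*P)
S = -8
E(D) = 4 - 1/(2*D) (E(D) = 4 - 1/(D + D) = 4 - 1/(2*D))
E((O(-1)*S)*(-2))*(304 - 1*113) = (4 - 1/(2*((-12*(-1)*(-8))*(-2))))*(304 - 1*113) = (4 - 1/(2*((12*(-8))*(-2))))*(304 - 113) = (4 - 1/(2*((-96*(-2)))))*191 = (4 - 1/2/192)*191 = (4 - 1/2*1/192)*191 = (4 - 1/384)*191 = (1535/384)*191 = 293185/384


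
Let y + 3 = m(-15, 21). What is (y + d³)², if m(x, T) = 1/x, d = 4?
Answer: 835396/225 ≈ 3712.9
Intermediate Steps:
y = -46/15 (y = -3 + 1/(-15) = -3 - 1/15 = -46/15 ≈ -3.0667)
(y + d³)² = (-46/15 + 4³)² = (-46/15 + 64)² = (914/15)² = 835396/225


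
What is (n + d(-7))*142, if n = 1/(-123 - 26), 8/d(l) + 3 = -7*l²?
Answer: -109198/25777 ≈ -4.2363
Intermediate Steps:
d(l) = 8/(-3 - 7*l²)
n = -1/149 (n = 1/(-149) = -1/149 ≈ -0.0067114)
(n + d(-7))*142 = (-1/149 - 8/(3 + 7*(-7)²))*142 = (-1/149 - 8/(3 + 7*49))*142 = (-1/149 - 8/(3 + 343))*142 = (-1/149 - 8/346)*142 = (-1/149 - 8*1/346)*142 = (-1/149 - 4/173)*142 = -769/25777*142 = -109198/25777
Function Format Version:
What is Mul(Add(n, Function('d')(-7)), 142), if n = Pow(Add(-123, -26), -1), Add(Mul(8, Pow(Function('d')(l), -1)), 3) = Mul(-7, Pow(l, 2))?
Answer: Rational(-109198, 25777) ≈ -4.2363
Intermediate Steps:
Function('d')(l) = Mul(8, Pow(Add(-3, Mul(-7, Pow(l, 2))), -1))
n = Rational(-1, 149) (n = Pow(-149, -1) = Rational(-1, 149) ≈ -0.0067114)
Mul(Add(n, Function('d')(-7)), 142) = Mul(Add(Rational(-1, 149), Mul(-8, Pow(Add(3, Mul(7, Pow(-7, 2))), -1))), 142) = Mul(Add(Rational(-1, 149), Mul(-8, Pow(Add(3, Mul(7, 49)), -1))), 142) = Mul(Add(Rational(-1, 149), Mul(-8, Pow(Add(3, 343), -1))), 142) = Mul(Add(Rational(-1, 149), Mul(-8, Pow(346, -1))), 142) = Mul(Add(Rational(-1, 149), Mul(-8, Rational(1, 346))), 142) = Mul(Add(Rational(-1, 149), Rational(-4, 173)), 142) = Mul(Rational(-769, 25777), 142) = Rational(-109198, 25777)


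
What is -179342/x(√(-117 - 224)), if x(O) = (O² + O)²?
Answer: 179342/(341*(1 + I*√341)²) ≈ -1.5288 - 0.16607*I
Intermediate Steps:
x(O) = (O + O²)²
-179342/x(√(-117 - 224)) = -179342*1/((1 + √(-117 - 224))²*(-117 - 224)) = -179342*(-1/(341*(1 + √(-341))²)) = -179342*(-1/(341*(1 + I*√341)²)) = -(-179342)/(341*(1 + I*√341)²) = 179342/(341*(1 + I*√341)²)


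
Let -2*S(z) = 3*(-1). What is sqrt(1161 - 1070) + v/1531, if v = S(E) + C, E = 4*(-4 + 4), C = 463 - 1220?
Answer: -1511/3062 + sqrt(91) ≈ 9.0459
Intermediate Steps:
C = -757
E = 0 (E = 4*0 = 0)
S(z) = 3/2 (S(z) = -3*(-1)/2 = -1/2*(-3) = 3/2)
v = -1511/2 (v = 3/2 - 757 = -1511/2 ≈ -755.50)
sqrt(1161 - 1070) + v/1531 = sqrt(1161 - 1070) - 1511/2/1531 = sqrt(91) - 1511/2*1/1531 = sqrt(91) - 1511/3062 = -1511/3062 + sqrt(91)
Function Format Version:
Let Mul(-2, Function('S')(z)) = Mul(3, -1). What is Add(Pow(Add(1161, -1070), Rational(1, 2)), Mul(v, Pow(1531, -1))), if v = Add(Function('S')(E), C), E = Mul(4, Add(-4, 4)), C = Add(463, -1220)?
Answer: Add(Rational(-1511, 3062), Pow(91, Rational(1, 2))) ≈ 9.0459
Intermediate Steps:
C = -757
E = 0 (E = Mul(4, 0) = 0)
Function('S')(z) = Rational(3, 2) (Function('S')(z) = Mul(Rational(-1, 2), Mul(3, -1)) = Mul(Rational(-1, 2), -3) = Rational(3, 2))
v = Rational(-1511, 2) (v = Add(Rational(3, 2), -757) = Rational(-1511, 2) ≈ -755.50)
Add(Pow(Add(1161, -1070), Rational(1, 2)), Mul(v, Pow(1531, -1))) = Add(Pow(Add(1161, -1070), Rational(1, 2)), Mul(Rational(-1511, 2), Pow(1531, -1))) = Add(Pow(91, Rational(1, 2)), Mul(Rational(-1511, 2), Rational(1, 1531))) = Add(Pow(91, Rational(1, 2)), Rational(-1511, 3062)) = Add(Rational(-1511, 3062), Pow(91, Rational(1, 2)))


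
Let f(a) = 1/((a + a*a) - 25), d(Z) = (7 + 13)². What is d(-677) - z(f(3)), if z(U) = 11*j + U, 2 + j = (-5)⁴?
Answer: -83888/13 ≈ -6452.9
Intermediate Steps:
d(Z) = 400 (d(Z) = 20² = 400)
j = 623 (j = -2 + (-5)⁴ = -2 + 625 = 623)
f(a) = 1/(-25 + a + a²) (f(a) = 1/((a + a²) - 25) = 1/(-25 + a + a²))
z(U) = 6853 + U (z(U) = 11*623 + U = 6853 + U)
d(-677) - z(f(3)) = 400 - (6853 + 1/(-25 + 3 + 3²)) = 400 - (6853 + 1/(-25 + 3 + 9)) = 400 - (6853 + 1/(-13)) = 400 - (6853 - 1/13) = 400 - 1*89088/13 = 400 - 89088/13 = -83888/13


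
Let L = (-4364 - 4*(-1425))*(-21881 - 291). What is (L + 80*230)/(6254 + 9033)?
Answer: -29603392/15287 ≈ -1936.5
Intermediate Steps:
L = -29621792 (L = (-4364 + 5700)*(-22172) = 1336*(-22172) = -29621792)
(L + 80*230)/(6254 + 9033) = (-29621792 + 80*230)/(6254 + 9033) = (-29621792 + 18400)/15287 = -29603392*1/15287 = -29603392/15287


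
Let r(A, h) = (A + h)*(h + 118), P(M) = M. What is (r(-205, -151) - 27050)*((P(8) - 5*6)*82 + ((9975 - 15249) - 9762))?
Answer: 257685680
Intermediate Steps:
r(A, h) = (118 + h)*(A + h) (r(A, h) = (A + h)*(118 + h) = (118 + h)*(A + h))
(r(-205, -151) - 27050)*((P(8) - 5*6)*82 + ((9975 - 15249) - 9762)) = (((-151)² + 118*(-205) + 118*(-151) - 205*(-151)) - 27050)*((8 - 5*6)*82 + ((9975 - 15249) - 9762)) = ((22801 - 24190 - 17818 + 30955) - 27050)*((8 - 30)*82 + (-5274 - 9762)) = (11748 - 27050)*(-22*82 - 15036) = -15302*(-1804 - 15036) = -15302*(-16840) = 257685680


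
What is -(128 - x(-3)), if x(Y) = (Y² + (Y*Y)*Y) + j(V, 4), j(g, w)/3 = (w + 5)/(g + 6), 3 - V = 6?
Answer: -137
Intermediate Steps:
V = -3 (V = 3 - 1*6 = 3 - 6 = -3)
j(g, w) = 3*(5 + w)/(6 + g) (j(g, w) = 3*((w + 5)/(g + 6)) = 3*((5 + w)/(6 + g)) = 3*(5 + w)/(6 + g))
x(Y) = 9 + Y² + Y³ (x(Y) = (Y² + (Y*Y)*Y) + 3*(5 + 4)/(6 - 3) = (Y² + Y²*Y) + 3*9/3 = (Y² + Y³) + 3*(⅓)*9 = (Y² + Y³) + 9 = 9 + Y² + Y³)
-(128 - x(-3)) = -(128 - (9 + (-3)² + (-3)³)) = -(128 - (9 + 9 - 27)) = -(128 - 1*(-9)) = -(128 + 9) = -1*137 = -137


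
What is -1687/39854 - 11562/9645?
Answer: -159021021/128130610 ≈ -1.2411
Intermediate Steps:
-1687/39854 - 11562/9645 = -1687*1/39854 - 11562*1/9645 = -1687/39854 - 3854/3215 = -159021021/128130610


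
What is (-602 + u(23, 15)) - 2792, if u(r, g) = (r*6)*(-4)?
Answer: -3946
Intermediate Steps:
u(r, g) = -24*r (u(r, g) = (6*r)*(-4) = -24*r)
(-602 + u(23, 15)) - 2792 = (-602 - 24*23) - 2792 = (-602 - 552) - 2792 = -1154 - 2792 = -3946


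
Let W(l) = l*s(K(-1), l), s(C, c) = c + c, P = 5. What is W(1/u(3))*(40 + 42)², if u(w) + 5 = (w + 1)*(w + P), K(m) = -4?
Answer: 13448/729 ≈ 18.447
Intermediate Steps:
u(w) = -5 + (1 + w)*(5 + w) (u(w) = -5 + (w + 1)*(w + 5) = -5 + (1 + w)*(5 + w))
s(C, c) = 2*c
W(l) = 2*l² (W(l) = l*(2*l) = 2*l²)
W(1/u(3))*(40 + 42)² = (2*(1/(3*(6 + 3)))²)*(40 + 42)² = (2*(1/(3*9))²)*82² = (2*(1/27)²)*6724 = (2*(1/729))*6724 = (2/729)*6724 = 13448/729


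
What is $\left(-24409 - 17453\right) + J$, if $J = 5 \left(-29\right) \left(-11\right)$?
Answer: $-40267$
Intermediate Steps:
$J = 1595$ ($J = \left(-145\right) \left(-11\right) = 1595$)
$\left(-24409 - 17453\right) + J = \left(-24409 - 17453\right) + 1595 = -41862 + 1595 = -40267$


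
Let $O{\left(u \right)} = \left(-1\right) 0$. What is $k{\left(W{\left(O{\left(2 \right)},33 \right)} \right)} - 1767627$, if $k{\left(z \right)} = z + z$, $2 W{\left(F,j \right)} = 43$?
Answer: $-1767584$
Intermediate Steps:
$O{\left(u \right)} = 0$
$W{\left(F,j \right)} = \frac{43}{2}$ ($W{\left(F,j \right)} = \frac{1}{2} \cdot 43 = \frac{43}{2}$)
$k{\left(z \right)} = 2 z$
$k{\left(W{\left(O{\left(2 \right)},33 \right)} \right)} - 1767627 = 2 \cdot \frac{43}{2} - 1767627 = 43 - 1767627 = -1767584$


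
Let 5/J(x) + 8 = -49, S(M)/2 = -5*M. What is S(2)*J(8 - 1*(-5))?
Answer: 100/57 ≈ 1.7544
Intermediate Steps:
S(M) = -10*M (S(M) = 2*(-5*M) = -10*M)
J(x) = -5/57 (J(x) = 5/(-8 - 49) = 5/(-57) = 5*(-1/57) = -5/57)
S(2)*J(8 - 1*(-5)) = -10*2*(-5/57) = -20*(-5/57) = 100/57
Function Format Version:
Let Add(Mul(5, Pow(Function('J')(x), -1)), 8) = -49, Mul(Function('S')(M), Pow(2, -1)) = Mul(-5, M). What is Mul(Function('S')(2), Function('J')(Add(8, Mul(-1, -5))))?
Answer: Rational(100, 57) ≈ 1.7544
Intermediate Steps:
Function('S')(M) = Mul(-10, M) (Function('S')(M) = Mul(2, Mul(-5, M)) = Mul(-10, M))
Function('J')(x) = Rational(-5, 57) (Function('J')(x) = Mul(5, Pow(Add(-8, -49), -1)) = Mul(5, Pow(-57, -1)) = Mul(5, Rational(-1, 57)) = Rational(-5, 57))
Mul(Function('S')(2), Function('J')(Add(8, Mul(-1, -5)))) = Mul(Mul(-10, 2), Rational(-5, 57)) = Mul(-20, Rational(-5, 57)) = Rational(100, 57)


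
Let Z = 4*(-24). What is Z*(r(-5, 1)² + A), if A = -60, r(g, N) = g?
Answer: 3360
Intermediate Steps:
Z = -96
Z*(r(-5, 1)² + A) = -96*((-5)² - 60) = -96*(25 - 60) = -96*(-35) = 3360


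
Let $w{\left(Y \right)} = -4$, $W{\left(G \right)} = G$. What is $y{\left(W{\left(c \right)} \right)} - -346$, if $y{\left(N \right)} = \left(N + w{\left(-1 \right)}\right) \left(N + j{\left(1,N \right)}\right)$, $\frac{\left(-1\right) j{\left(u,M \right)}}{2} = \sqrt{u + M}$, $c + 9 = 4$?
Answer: $391 + 36 i \approx 391.0 + 36.0 i$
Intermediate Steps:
$c = -5$ ($c = -9 + 4 = -5$)
$j{\left(u,M \right)} = - 2 \sqrt{M + u}$ ($j{\left(u,M \right)} = - 2 \sqrt{u + M} = - 2 \sqrt{M + u}$)
$y{\left(N \right)} = \left(-4 + N\right) \left(N - 2 \sqrt{1 + N}\right)$ ($y{\left(N \right)} = \left(N - 4\right) \left(N - 2 \sqrt{N + 1}\right) = \left(-4 + N\right) \left(N - 2 \sqrt{1 + N}\right)$)
$y{\left(W{\left(c \right)} \right)} - -346 = \left(\left(-5\right)^{2} - -20 + 8 \sqrt{1 - 5} - - 10 \sqrt{1 - 5}\right) - -346 = \left(25 + 20 + 8 \sqrt{-4} - - 10 \sqrt{-4}\right) + 346 = \left(25 + 20 + 8 \cdot 2 i - - 10 \cdot 2 i\right) + 346 = \left(25 + 20 + 16 i + 20 i\right) + 346 = \left(45 + 36 i\right) + 346 = 391 + 36 i$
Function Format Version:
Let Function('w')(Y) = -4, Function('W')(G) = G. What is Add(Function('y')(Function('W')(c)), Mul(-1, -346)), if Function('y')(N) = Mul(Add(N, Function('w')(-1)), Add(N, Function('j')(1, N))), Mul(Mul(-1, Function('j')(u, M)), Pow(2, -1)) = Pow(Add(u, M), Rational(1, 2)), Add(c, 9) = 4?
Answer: Add(391, Mul(36, I)) ≈ Add(391.00, Mul(36.000, I))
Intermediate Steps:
c = -5 (c = Add(-9, 4) = -5)
Function('j')(u, M) = Mul(-2, Pow(Add(M, u), Rational(1, 2))) (Function('j')(u, M) = Mul(-2, Pow(Add(u, M), Rational(1, 2))) = Mul(-2, Pow(Add(M, u), Rational(1, 2))))
Function('y')(N) = Mul(Add(-4, N), Add(N, Mul(-2, Pow(Add(1, N), Rational(1, 2))))) (Function('y')(N) = Mul(Add(N, -4), Add(N, Mul(-2, Pow(Add(N, 1), Rational(1, 2))))) = Mul(Add(-4, N), Add(N, Mul(-2, Pow(Add(1, N), Rational(1, 2))))))
Add(Function('y')(Function('W')(c)), Mul(-1, -346)) = Add(Add(Pow(-5, 2), Mul(-4, -5), Mul(8, Pow(Add(1, -5), Rational(1, 2))), Mul(-2, -5, Pow(Add(1, -5), Rational(1, 2)))), Mul(-1, -346)) = Add(Add(25, 20, Mul(8, Pow(-4, Rational(1, 2))), Mul(-2, -5, Pow(-4, Rational(1, 2)))), 346) = Add(Add(25, 20, Mul(8, Mul(2, I)), Mul(-2, -5, Mul(2, I))), 346) = Add(Add(25, 20, Mul(16, I), Mul(20, I)), 346) = Add(Add(45, Mul(36, I)), 346) = Add(391, Mul(36, I))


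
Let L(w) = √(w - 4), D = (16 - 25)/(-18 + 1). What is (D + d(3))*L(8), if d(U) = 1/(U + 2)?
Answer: 124/85 ≈ 1.4588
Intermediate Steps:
d(U) = 1/(2 + U)
D = 9/17 (D = -9/(-17) = -9*(-1/17) = 9/17 ≈ 0.52941)
L(w) = √(-4 + w)
(D + d(3))*L(8) = (9/17 + 1/(2 + 3))*√(-4 + 8) = (9/17 + 1/5)*√4 = (9/17 + ⅕)*2 = (62/85)*2 = 124/85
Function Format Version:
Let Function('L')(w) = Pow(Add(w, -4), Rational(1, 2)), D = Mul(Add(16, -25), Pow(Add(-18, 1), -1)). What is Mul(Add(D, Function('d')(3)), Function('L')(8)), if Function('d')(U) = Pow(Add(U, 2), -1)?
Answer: Rational(124, 85) ≈ 1.4588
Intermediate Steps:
Function('d')(U) = Pow(Add(2, U), -1)
D = Rational(9, 17) (D = Mul(-9, Pow(-17, -1)) = Mul(-9, Rational(-1, 17)) = Rational(9, 17) ≈ 0.52941)
Function('L')(w) = Pow(Add(-4, w), Rational(1, 2))
Mul(Add(D, Function('d')(3)), Function('L')(8)) = Mul(Add(Rational(9, 17), Pow(Add(2, 3), -1)), Pow(Add(-4, 8), Rational(1, 2))) = Mul(Add(Rational(9, 17), Pow(5, -1)), Pow(4, Rational(1, 2))) = Mul(Add(Rational(9, 17), Rational(1, 5)), 2) = Mul(Rational(62, 85), 2) = Rational(124, 85)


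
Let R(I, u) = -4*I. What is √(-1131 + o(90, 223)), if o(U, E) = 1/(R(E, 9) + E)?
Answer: 4*I*√31637010/669 ≈ 33.63*I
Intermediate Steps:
o(U, E) = -1/(3*E) (o(U, E) = 1/(-4*E + E) = 1/(-3*E) = -1/(3*E))
√(-1131 + o(90, 223)) = √(-1131 - ⅓/223) = √(-1131 - ⅓*1/223) = √(-1131 - 1/669) = √(-756640/669) = 4*I*√31637010/669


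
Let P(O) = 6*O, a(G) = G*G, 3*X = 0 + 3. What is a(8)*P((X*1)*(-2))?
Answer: -768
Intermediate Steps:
X = 1 (X = (0 + 3)/3 = (⅓)*3 = 1)
a(G) = G²
a(8)*P((X*1)*(-2)) = 8²*(6*((1*1)*(-2))) = 64*(6*(1*(-2))) = 64*(6*(-2)) = 64*(-12) = -768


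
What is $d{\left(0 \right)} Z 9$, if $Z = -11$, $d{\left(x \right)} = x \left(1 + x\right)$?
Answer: $0$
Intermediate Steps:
$d{\left(0 \right)} Z 9 = 0 \left(1 + 0\right) \left(-11\right) 9 = 0 \cdot 1 \left(-11\right) 9 = 0 \left(-11\right) 9 = 0 \cdot 9 = 0$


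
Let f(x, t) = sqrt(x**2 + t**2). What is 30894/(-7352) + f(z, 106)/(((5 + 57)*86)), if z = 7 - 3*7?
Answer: -15447/3676 + sqrt(2858)/2666 ≈ -4.1821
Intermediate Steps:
z = -14 (z = 7 - 21 = -14)
f(x, t) = sqrt(t**2 + x**2)
30894/(-7352) + f(z, 106)/(((5 + 57)*86)) = 30894/(-7352) + sqrt(106**2 + (-14)**2)/(((5 + 57)*86)) = 30894*(-1/7352) + sqrt(11236 + 196)/((62*86)) = -15447/3676 + sqrt(11432)/5332 = -15447/3676 + (2*sqrt(2858))*(1/5332) = -15447/3676 + sqrt(2858)/2666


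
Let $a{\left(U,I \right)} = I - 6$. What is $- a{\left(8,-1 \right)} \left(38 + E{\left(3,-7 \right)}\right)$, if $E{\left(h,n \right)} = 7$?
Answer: $315$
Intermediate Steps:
$a{\left(U,I \right)} = -6 + I$ ($a{\left(U,I \right)} = I - 6 = -6 + I$)
$- a{\left(8,-1 \right)} \left(38 + E{\left(3,-7 \right)}\right) = - \left(-6 - 1\right) \left(38 + 7\right) = - \left(-7\right) 45 = \left(-1\right) \left(-315\right) = 315$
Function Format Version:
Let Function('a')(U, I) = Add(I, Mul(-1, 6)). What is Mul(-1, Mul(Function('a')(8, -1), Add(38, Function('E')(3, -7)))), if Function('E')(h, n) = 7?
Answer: 315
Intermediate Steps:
Function('a')(U, I) = Add(-6, I) (Function('a')(U, I) = Add(I, -6) = Add(-6, I))
Mul(-1, Mul(Function('a')(8, -1), Add(38, Function('E')(3, -7)))) = Mul(-1, Mul(Add(-6, -1), Add(38, 7))) = Mul(-1, Mul(-7, 45)) = Mul(-1, -315) = 315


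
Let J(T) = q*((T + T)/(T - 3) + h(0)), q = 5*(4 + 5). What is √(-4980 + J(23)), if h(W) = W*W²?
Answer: I*√19506/2 ≈ 69.832*I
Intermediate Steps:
q = 45 (q = 5*9 = 45)
h(W) = W³
J(T) = 90*T/(-3 + T) (J(T) = 45*((T + T)/(T - 3) + 0³) = 45*((2*T)/(-3 + T) + 0) = 45*(2*T/(-3 + T) + 0) = 45*(2*T/(-3 + T)) = 90*T/(-3 + T))
√(-4980 + J(23)) = √(-4980 + 90*23/(-3 + 23)) = √(-4980 + 90*23/20) = √(-4980 + 90*23*(1/20)) = √(-4980 + 207/2) = √(-9753/2) = I*√19506/2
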